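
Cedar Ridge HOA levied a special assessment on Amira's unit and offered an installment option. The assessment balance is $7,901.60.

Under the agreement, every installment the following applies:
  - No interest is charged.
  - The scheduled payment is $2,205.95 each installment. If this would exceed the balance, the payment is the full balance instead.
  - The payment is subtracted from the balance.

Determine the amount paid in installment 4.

# | Opening | Payment | End bal
1 | $7,901.60 | $2,205.95 | $5,695.65
2 | $5,695.65 | $2,205.95 | $3,489.70
3 | $3,489.70 | $2,205.95 | $1,283.75
4 | $1,283.75 | $1,283.75 | $0.00

$1,283.75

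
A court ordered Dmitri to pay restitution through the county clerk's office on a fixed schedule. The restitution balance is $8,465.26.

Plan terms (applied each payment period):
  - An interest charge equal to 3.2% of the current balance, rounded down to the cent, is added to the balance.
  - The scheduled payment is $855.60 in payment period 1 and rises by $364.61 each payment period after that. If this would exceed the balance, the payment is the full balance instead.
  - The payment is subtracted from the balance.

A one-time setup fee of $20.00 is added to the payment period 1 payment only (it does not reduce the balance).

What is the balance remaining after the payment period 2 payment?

# | Opening | Interest | Payment | Fee | End bal
1 | $8,465.26 | $270.88 | $855.60 | $20.00 | $7,880.54
2 | $7,880.54 | $252.17 | $1,220.21 | — | $6,912.50

$6,912.50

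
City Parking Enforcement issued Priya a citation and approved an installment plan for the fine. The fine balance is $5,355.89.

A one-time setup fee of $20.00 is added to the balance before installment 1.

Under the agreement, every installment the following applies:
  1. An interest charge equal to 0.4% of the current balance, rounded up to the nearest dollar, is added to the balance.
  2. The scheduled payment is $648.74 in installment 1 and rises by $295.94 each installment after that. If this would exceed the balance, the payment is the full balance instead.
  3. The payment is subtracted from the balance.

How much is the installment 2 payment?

Installment 1: $5,375.89 +$22.00 interest = $5,397.89; pay $648.74 → $4,749.15
Installment 2: $4,749.15 +$19.00 interest = $4,768.15; pay $944.68 → $3,823.47

$944.68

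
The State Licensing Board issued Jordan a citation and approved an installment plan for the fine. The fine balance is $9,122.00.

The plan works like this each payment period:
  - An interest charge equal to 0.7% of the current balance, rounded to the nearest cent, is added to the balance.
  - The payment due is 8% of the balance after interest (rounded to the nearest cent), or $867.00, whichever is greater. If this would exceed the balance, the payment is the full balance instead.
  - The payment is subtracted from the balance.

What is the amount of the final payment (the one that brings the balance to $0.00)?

$838.60

Payment period 1: $9,122.00 +$63.85 interest = $9,185.85; pay $867.00 → $8,318.85
Payment period 2: $8,318.85 +$58.23 interest = $8,377.08; pay $867.00 → $7,510.08
Payment period 3: $7,510.08 +$52.57 interest = $7,562.65; pay $867.00 → $6,695.65
Payment period 4: $6,695.65 +$46.87 interest = $6,742.52; pay $867.00 → $5,875.52
Payment period 5: $5,875.52 +$41.13 interest = $5,916.65; pay $867.00 → $5,049.65
Payment period 6: $5,049.65 +$35.35 interest = $5,085.00; pay $867.00 → $4,218.00
Payment period 7: $4,218.00 +$29.53 interest = $4,247.53; pay $867.00 → $3,380.53
Payment period 8: $3,380.53 +$23.66 interest = $3,404.19; pay $867.00 → $2,537.19
Payment period 9: $2,537.19 +$17.76 interest = $2,554.95; pay $867.00 → $1,687.95
Payment period 10: $1,687.95 +$11.82 interest = $1,699.77; pay $867.00 → $832.77
Payment period 11: $832.77 +$5.83 interest = $838.60; pay $838.60 → $0.00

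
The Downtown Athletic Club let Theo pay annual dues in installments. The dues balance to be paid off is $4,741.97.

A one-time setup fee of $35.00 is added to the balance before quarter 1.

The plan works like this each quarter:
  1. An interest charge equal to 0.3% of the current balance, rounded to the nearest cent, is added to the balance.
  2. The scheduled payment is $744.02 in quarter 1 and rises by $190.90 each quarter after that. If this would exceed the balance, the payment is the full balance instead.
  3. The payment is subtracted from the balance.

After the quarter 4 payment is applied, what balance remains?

Quarter 1: $4,776.97 +$14.33 interest = $4,791.30; pay $744.02 → $4,047.28
Quarter 2: $4,047.28 +$12.14 interest = $4,059.42; pay $934.92 → $3,124.50
Quarter 3: $3,124.50 +$9.37 interest = $3,133.87; pay $1,125.82 → $2,008.05
Quarter 4: $2,008.05 +$6.02 interest = $2,014.07; pay $1,316.72 → $697.35

$697.35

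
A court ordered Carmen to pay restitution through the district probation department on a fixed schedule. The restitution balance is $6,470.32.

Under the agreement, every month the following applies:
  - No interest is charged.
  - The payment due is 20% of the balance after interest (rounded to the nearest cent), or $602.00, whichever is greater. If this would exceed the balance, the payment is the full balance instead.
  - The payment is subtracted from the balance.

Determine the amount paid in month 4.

Month 1: opening $6,470.32; payment $1,294.06; balance $5,176.26
Month 2: opening $5,176.26; payment $1,035.25; balance $4,141.01
Month 3: opening $4,141.01; payment $828.20; balance $3,312.81
Month 4: opening $3,312.81; payment $662.56; balance $2,650.25

$662.56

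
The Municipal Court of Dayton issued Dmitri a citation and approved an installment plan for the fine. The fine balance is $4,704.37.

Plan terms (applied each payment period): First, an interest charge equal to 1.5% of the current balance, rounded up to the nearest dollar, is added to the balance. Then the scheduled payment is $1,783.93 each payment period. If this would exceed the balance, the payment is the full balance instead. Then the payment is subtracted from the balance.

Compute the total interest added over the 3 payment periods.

$135.00

Payment period 1: $4,704.37 +$71.00 interest = $4,775.37; pay $1,783.93 → $2,991.44
Payment period 2: $2,991.44 +$45.00 interest = $3,036.44; pay $1,783.93 → $1,252.51
Payment period 3: $1,252.51 +$19.00 interest = $1,271.51; pay $1,271.51 → $0.00
Total interest: $71.00 + $45.00 + $19.00 = $135.00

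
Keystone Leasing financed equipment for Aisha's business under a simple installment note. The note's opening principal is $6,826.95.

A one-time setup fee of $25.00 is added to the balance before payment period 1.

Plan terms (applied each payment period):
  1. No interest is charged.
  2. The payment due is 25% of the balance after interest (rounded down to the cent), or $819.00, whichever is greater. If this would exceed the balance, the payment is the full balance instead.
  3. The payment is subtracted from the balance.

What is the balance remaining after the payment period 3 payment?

Payment period 1: $6,851.95 − $1,712.98 → $5,138.97
Payment period 2: $5,138.97 − $1,284.74 → $3,854.23
Payment period 3: $3,854.23 − $963.55 → $2,890.68

$2,890.68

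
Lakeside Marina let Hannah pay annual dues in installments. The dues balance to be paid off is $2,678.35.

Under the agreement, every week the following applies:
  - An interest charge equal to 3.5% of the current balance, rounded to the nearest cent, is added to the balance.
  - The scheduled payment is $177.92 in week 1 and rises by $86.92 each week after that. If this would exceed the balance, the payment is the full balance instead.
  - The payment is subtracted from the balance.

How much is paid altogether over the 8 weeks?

$3,161.73

Week 1: opening $2,678.35; interest $93.74 → $2,772.09; payment $177.92; balance $2,594.17
Week 2: opening $2,594.17; interest $90.80 → $2,684.97; payment $264.84; balance $2,420.13
Week 3: opening $2,420.13; interest $84.70 → $2,504.83; payment $351.76; balance $2,153.07
Week 4: opening $2,153.07; interest $75.36 → $2,228.43; payment $438.68; balance $1,789.75
Week 5: opening $1,789.75; interest $62.64 → $1,852.39; payment $525.60; balance $1,326.79
Week 6: opening $1,326.79; interest $46.44 → $1,373.23; payment $612.52; balance $760.71
Week 7: opening $760.71; interest $26.62 → $787.33; payment $699.44; balance $87.89
Week 8: opening $87.89; interest $3.08 → $90.97; payment $90.97; balance $0.00
Total paid: $3,161.73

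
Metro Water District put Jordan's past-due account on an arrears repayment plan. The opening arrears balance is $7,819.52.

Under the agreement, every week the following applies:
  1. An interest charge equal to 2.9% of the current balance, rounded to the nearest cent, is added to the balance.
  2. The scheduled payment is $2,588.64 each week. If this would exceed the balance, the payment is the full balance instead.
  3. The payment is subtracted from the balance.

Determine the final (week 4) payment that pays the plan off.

$541.70

Week 1: $7,819.52 +$226.77 interest = $8,046.29; pay $2,588.64 → $5,457.65
Week 2: $5,457.65 +$158.27 interest = $5,615.92; pay $2,588.64 → $3,027.28
Week 3: $3,027.28 +$87.79 interest = $3,115.07; pay $2,588.64 → $526.43
Week 4: $526.43 +$15.27 interest = $541.70; pay $541.70 → $0.00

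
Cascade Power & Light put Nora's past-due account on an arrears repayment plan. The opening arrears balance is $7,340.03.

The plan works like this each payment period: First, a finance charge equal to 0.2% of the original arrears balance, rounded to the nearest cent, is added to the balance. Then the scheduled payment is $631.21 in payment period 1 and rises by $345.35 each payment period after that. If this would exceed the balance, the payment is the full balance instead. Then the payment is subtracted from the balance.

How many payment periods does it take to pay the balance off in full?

Payment period 1: $7,340.03 +$14.68 interest = $7,354.71; pay $631.21 → $6,723.50
Payment period 2: $6,723.50 +$14.68 interest = $6,738.18; pay $976.56 → $5,761.62
Payment period 3: $5,761.62 +$14.68 interest = $5,776.30; pay $1,321.91 → $4,454.39
Payment period 4: $4,454.39 +$14.68 interest = $4,469.07; pay $1,667.26 → $2,801.81
Payment period 5: $2,801.81 +$14.68 interest = $2,816.49; pay $2,012.61 → $803.88
Payment period 6: $803.88 +$14.68 interest = $818.56; pay $818.56 → $0.00
Balance reaches $0.00 in payment period 6.

6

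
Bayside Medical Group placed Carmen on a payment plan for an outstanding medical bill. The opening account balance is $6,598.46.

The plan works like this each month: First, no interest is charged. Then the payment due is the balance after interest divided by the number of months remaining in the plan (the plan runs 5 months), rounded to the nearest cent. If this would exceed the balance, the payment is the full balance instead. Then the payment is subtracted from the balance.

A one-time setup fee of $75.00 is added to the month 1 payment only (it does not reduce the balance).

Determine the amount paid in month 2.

$1,319.69

Month 1: opening $6,598.46; payment $1,319.69 (+ $75.00 fee); balance $5,278.77
Month 2: opening $5,278.77; payment $1,319.69; balance $3,959.08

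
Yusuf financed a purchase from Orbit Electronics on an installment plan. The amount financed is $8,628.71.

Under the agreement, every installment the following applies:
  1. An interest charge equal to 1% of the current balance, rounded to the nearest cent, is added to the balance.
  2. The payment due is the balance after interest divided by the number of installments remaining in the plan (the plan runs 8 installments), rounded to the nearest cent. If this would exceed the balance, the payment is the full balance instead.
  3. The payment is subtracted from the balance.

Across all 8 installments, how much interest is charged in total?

$397.50

Installment 1: opening $8,628.71; interest $86.29 → $8,715.00; payment $1,089.38; balance $7,625.62
Installment 2: opening $7,625.62; interest $76.26 → $7,701.88; payment $1,100.27; balance $6,601.61
Installment 3: opening $6,601.61; interest $66.02 → $6,667.63; payment $1,111.27; balance $5,556.36
Installment 4: opening $5,556.36; interest $55.56 → $5,611.92; payment $1,122.38; balance $4,489.54
Installment 5: opening $4,489.54; interest $44.90 → $4,534.44; payment $1,133.61; balance $3,400.83
Installment 6: opening $3,400.83; interest $34.01 → $3,434.84; payment $1,144.95; balance $2,289.89
Installment 7: opening $2,289.89; interest $22.90 → $2,312.79; payment $1,156.40; balance $1,156.39
Installment 8: opening $1,156.39; interest $11.56 → $1,167.95; payment $1,167.95; balance $0.00
Total interest: $86.29 + $76.26 + $66.02 + $55.56 + $44.90 + $34.01 + $22.90 + $11.56 = $397.50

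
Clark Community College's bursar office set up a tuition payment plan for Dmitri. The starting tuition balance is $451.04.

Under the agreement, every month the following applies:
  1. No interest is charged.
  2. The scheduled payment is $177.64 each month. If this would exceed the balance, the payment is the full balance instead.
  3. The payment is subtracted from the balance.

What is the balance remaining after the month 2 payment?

Month 1: opening $451.04; payment $177.64; balance $273.40
Month 2: opening $273.40; payment $177.64; balance $95.76

$95.76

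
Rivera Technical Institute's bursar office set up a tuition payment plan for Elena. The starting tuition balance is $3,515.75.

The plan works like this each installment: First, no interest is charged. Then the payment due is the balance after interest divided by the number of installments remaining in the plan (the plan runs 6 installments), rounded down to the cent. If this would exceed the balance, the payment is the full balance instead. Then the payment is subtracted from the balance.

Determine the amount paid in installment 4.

# | Opening | Payment | End bal
1 | $3,515.75 | $585.95 | $2,929.80
2 | $2,929.80 | $585.96 | $2,343.84
3 | $2,343.84 | $585.96 | $1,757.88
4 | $1,757.88 | $585.96 | $1,171.92

$585.96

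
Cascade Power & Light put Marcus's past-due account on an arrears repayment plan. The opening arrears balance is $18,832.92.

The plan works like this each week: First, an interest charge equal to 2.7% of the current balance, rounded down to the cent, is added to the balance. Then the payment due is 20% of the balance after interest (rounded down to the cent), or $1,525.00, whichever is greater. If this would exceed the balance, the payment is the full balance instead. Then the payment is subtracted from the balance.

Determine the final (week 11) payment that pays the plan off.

$7.25

Week 1: opening $18,832.92; interest $508.48 → $19,341.40; payment $3,868.28; balance $15,473.12
Week 2: opening $15,473.12; interest $417.77 → $15,890.89; payment $3,178.17; balance $12,712.72
Week 3: opening $12,712.72; interest $343.24 → $13,055.96; payment $2,611.19; balance $10,444.77
Week 4: opening $10,444.77; interest $282.00 → $10,726.77; payment $2,145.35; balance $8,581.42
Week 5: opening $8,581.42; interest $231.69 → $8,813.11; payment $1,762.62; balance $7,050.49
Week 6: opening $7,050.49; interest $190.36 → $7,240.85; payment $1,525.00; balance $5,715.85
Week 7: opening $5,715.85; interest $154.32 → $5,870.17; payment $1,525.00; balance $4,345.17
Week 8: opening $4,345.17; interest $117.31 → $4,462.48; payment $1,525.00; balance $2,937.48
Week 9: opening $2,937.48; interest $79.31 → $3,016.79; payment $1,525.00; balance $1,491.79
Week 10: opening $1,491.79; interest $40.27 → $1,532.06; payment $1,525.00; balance $7.06
Week 11: opening $7.06; interest $0.19 → $7.25; payment $7.25; balance $0.00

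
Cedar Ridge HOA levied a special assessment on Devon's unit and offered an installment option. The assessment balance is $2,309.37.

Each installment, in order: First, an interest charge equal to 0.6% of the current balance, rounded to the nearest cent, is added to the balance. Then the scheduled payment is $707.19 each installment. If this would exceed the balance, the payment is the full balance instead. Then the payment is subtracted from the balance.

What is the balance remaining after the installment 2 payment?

Installment 1: opening $2,309.37; interest $13.86 → $2,323.23; payment $707.19; balance $1,616.04
Installment 2: opening $1,616.04; interest $9.70 → $1,625.74; payment $707.19; balance $918.55

$918.55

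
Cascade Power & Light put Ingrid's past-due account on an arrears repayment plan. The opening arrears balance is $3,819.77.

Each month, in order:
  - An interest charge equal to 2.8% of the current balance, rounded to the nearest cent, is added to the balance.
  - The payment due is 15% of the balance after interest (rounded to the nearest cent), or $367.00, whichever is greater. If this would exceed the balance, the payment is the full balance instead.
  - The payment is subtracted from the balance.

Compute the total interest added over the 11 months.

$602.15

# | Opening | Interest | Payment | End bal
1 | $3,819.77 | $106.95 | $589.01 | $3,337.71
2 | $3,337.71 | $93.46 | $514.68 | $2,916.49
3 | $2,916.49 | $81.66 | $449.72 | $2,548.43
4 | $2,548.43 | $71.36 | $392.97 | $2,226.82
5 | $2,226.82 | $62.35 | $367.00 | $1,922.17
6 | $1,922.17 | $53.82 | $367.00 | $1,608.99
7 | $1,608.99 | $45.05 | $367.00 | $1,287.04
8 | $1,287.04 | $36.04 | $367.00 | $956.08
9 | $956.08 | $26.77 | $367.00 | $615.85
10 | $615.85 | $17.24 | $367.00 | $266.09
11 | $266.09 | $7.45 | $273.54 | $0.00
Total interest: $106.95 + $93.46 + $81.66 + $71.36 + $62.35 + $53.82 + $45.05 + $36.04 + $26.77 + $17.24 + $7.45 = $602.15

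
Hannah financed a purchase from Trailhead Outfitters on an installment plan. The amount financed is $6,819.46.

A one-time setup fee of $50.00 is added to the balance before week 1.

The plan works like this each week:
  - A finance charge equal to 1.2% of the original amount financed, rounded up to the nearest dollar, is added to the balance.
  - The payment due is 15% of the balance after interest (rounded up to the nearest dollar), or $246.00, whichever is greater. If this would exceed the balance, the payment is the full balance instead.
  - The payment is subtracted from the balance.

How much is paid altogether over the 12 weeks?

Week 1: $6,869.46 +$82.00 interest = $6,951.46; pay $1,043.00 → $5,908.46
Week 2: $5,908.46 +$82.00 interest = $5,990.46; pay $899.00 → $5,091.46
Week 3: $5,091.46 +$82.00 interest = $5,173.46; pay $777.00 → $4,396.46
Week 4: $4,396.46 +$82.00 interest = $4,478.46; pay $672.00 → $3,806.46
Week 5: $3,806.46 +$82.00 interest = $3,888.46; pay $584.00 → $3,304.46
Week 6: $3,304.46 +$82.00 interest = $3,386.46; pay $508.00 → $2,878.46
Week 7: $2,878.46 +$82.00 interest = $2,960.46; pay $445.00 → $2,515.46
Week 8: $2,515.46 +$82.00 interest = $2,597.46; pay $390.00 → $2,207.46
Week 9: $2,207.46 +$82.00 interest = $2,289.46; pay $344.00 → $1,945.46
Week 10: $1,945.46 +$82.00 interest = $2,027.46; pay $305.00 → $1,722.46
Week 11: $1,722.46 +$82.00 interest = $1,804.46; pay $271.00 → $1,533.46
Week 12: $1,533.46 +$82.00 interest = $1,615.46; pay $246.00 → $1,369.46
Total paid: $6,484.00

$6,484.00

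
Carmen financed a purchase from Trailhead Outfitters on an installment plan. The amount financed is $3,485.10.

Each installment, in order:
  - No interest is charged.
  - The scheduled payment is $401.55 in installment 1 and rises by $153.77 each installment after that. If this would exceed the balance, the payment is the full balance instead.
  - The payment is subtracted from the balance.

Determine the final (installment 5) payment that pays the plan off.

$956.28

# | Opening | Payment | End bal
1 | $3,485.10 | $401.55 | $3,083.55
2 | $3,083.55 | $555.32 | $2,528.23
3 | $2,528.23 | $709.09 | $1,819.14
4 | $1,819.14 | $862.86 | $956.28
5 | $956.28 | $956.28 | $0.00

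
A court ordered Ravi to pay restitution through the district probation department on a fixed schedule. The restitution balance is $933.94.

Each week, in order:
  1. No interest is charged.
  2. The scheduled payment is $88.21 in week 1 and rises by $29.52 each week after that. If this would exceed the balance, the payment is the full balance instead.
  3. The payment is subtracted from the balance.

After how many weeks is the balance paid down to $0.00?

6

Week 1: $933.94 − $88.21 → $845.73
Week 2: $845.73 − $117.73 → $728.00
Week 3: $728.00 − $147.25 → $580.75
Week 4: $580.75 − $176.77 → $403.98
Week 5: $403.98 − $206.29 → $197.69
Week 6: $197.69 − $197.69 → $0.00
Balance reaches $0.00 in week 6.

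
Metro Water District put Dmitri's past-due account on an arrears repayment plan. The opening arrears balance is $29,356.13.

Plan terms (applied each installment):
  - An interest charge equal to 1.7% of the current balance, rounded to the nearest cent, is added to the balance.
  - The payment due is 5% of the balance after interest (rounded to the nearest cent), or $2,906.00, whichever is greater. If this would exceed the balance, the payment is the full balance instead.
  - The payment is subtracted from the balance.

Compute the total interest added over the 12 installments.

$3,129.01

Installment 1: opening $29,356.13; interest $499.05 → $29,855.18; payment $2,906.00; balance $26,949.18
Installment 2: opening $26,949.18; interest $458.14 → $27,407.32; payment $2,906.00; balance $24,501.32
Installment 3: opening $24,501.32; interest $416.52 → $24,917.84; payment $2,906.00; balance $22,011.84
Installment 4: opening $22,011.84; interest $374.20 → $22,386.04; payment $2,906.00; balance $19,480.04
Installment 5: opening $19,480.04; interest $331.16 → $19,811.20; payment $2,906.00; balance $16,905.20
Installment 6: opening $16,905.20; interest $287.39 → $17,192.59; payment $2,906.00; balance $14,286.59
Installment 7: opening $14,286.59; interest $242.87 → $14,529.46; payment $2,906.00; balance $11,623.46
Installment 8: opening $11,623.46; interest $197.60 → $11,821.06; payment $2,906.00; balance $8,915.06
Installment 9: opening $8,915.06; interest $151.56 → $9,066.62; payment $2,906.00; balance $6,160.62
Installment 10: opening $6,160.62; interest $104.73 → $6,265.35; payment $2,906.00; balance $3,359.35
Installment 11: opening $3,359.35; interest $57.11 → $3,416.46; payment $2,906.00; balance $510.46
Installment 12: opening $510.46; interest $8.68 → $519.14; payment $519.14; balance $0.00
Total interest: $499.05 + $458.14 + $416.52 + $374.20 + $331.16 + $287.39 + $242.87 + $197.60 + $151.56 + $104.73 + $57.11 + $8.68 = $3,129.01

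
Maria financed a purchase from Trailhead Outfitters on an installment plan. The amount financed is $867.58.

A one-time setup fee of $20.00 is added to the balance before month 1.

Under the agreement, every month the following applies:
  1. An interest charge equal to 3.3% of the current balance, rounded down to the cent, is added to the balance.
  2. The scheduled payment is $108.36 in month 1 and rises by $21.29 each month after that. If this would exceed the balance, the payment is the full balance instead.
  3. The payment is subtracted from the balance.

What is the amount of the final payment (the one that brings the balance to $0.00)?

$39.76

Month 1: opening $887.58; interest $29.29 → $916.87; payment $108.36; balance $808.51
Month 2: opening $808.51; interest $26.68 → $835.19; payment $129.65; balance $705.54
Month 3: opening $705.54; interest $23.28 → $728.82; payment $150.94; balance $577.88
Month 4: opening $577.88; interest $19.07 → $596.95; payment $172.23; balance $424.72
Month 5: opening $424.72; interest $14.01 → $438.73; payment $193.52; balance $245.21
Month 6: opening $245.21; interest $8.09 → $253.30; payment $214.81; balance $38.49
Month 7: opening $38.49; interest $1.27 → $39.76; payment $39.76; balance $0.00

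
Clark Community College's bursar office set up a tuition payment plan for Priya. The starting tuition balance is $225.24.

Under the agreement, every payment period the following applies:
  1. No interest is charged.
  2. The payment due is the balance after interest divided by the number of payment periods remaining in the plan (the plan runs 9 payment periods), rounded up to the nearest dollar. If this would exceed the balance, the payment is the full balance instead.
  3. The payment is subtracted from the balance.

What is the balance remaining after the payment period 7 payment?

# | Opening | Payment | End bal
1 | $225.24 | $26.00 | $199.24
2 | $199.24 | $25.00 | $174.24
3 | $174.24 | $25.00 | $149.24
4 | $149.24 | $25.00 | $124.24
5 | $124.24 | $25.00 | $99.24
6 | $99.24 | $25.00 | $74.24
7 | $74.24 | $25.00 | $49.24

$49.24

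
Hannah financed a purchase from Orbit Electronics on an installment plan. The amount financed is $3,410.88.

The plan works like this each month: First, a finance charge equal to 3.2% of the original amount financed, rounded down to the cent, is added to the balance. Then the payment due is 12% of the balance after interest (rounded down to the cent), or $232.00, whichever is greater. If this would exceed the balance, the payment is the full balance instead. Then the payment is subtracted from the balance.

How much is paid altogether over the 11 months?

# | Opening | Interest | Payment | End bal
1 | $3,410.88 | $109.14 | $422.40 | $3,097.62
2 | $3,097.62 | $109.14 | $384.81 | $2,821.95
3 | $2,821.95 | $109.14 | $351.73 | $2,579.36
4 | $2,579.36 | $109.14 | $322.62 | $2,365.88
5 | $2,365.88 | $109.14 | $297.00 | $2,178.02
6 | $2,178.02 | $109.14 | $274.45 | $2,012.71
7 | $2,012.71 | $109.14 | $254.62 | $1,867.23
8 | $1,867.23 | $109.14 | $237.16 | $1,739.21
9 | $1,739.21 | $109.14 | $232.00 | $1,616.35
10 | $1,616.35 | $109.14 | $232.00 | $1,493.49
11 | $1,493.49 | $109.14 | $232.00 | $1,370.63
Total paid: $3,240.79

$3,240.79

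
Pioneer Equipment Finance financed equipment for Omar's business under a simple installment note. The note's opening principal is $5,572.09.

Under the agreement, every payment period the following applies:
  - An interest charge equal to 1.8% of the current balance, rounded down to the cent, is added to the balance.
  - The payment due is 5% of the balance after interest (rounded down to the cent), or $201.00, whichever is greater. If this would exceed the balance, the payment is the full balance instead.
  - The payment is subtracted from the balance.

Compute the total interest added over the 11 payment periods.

$938.51

Payment period 1: opening $5,572.09; interest $100.29 → $5,672.38; payment $283.61; balance $5,388.77
Payment period 2: opening $5,388.77; interest $96.99 → $5,485.76; payment $274.28; balance $5,211.48
Payment period 3: opening $5,211.48; interest $93.80 → $5,305.28; payment $265.26; balance $5,040.02
Payment period 4: opening $5,040.02; interest $90.72 → $5,130.74; payment $256.53; balance $4,874.21
Payment period 5: opening $4,874.21; interest $87.73 → $4,961.94; payment $248.09; balance $4,713.85
Payment period 6: opening $4,713.85; interest $84.84 → $4,798.69; payment $239.93; balance $4,558.76
Payment period 7: opening $4,558.76; interest $82.05 → $4,640.81; payment $232.04; balance $4,408.77
Payment period 8: opening $4,408.77; interest $79.35 → $4,488.12; payment $224.40; balance $4,263.72
Payment period 9: opening $4,263.72; interest $76.74 → $4,340.46; payment $217.02; balance $4,123.44
Payment period 10: opening $4,123.44; interest $74.22 → $4,197.66; payment $209.88; balance $3,987.78
Payment period 11: opening $3,987.78; interest $71.78 → $4,059.56; payment $202.97; balance $3,856.59
Total interest: $100.29 + $96.99 + $93.80 + $90.72 + $87.73 + $84.84 + $82.05 + $79.35 + $76.74 + $74.22 + $71.78 = $938.51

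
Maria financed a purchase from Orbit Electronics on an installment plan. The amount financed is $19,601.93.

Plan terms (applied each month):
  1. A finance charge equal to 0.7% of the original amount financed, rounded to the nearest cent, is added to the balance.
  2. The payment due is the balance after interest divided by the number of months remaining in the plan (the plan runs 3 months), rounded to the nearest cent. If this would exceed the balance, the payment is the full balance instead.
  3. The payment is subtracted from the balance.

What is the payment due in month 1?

# | Opening | Interest | Payment | End bal
1 | $19,601.93 | $137.21 | $6,579.71 | $13,159.43

$6,579.71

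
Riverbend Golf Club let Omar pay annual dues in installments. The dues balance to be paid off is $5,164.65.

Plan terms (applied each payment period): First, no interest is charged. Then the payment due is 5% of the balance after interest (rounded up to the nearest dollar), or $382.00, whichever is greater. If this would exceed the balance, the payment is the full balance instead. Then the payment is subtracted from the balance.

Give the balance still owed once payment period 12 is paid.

Payment period 1: $5,164.65 − $382.00 → $4,782.65
Payment period 2: $4,782.65 − $382.00 → $4,400.65
Payment period 3: $4,400.65 − $382.00 → $4,018.65
Payment period 4: $4,018.65 − $382.00 → $3,636.65
Payment period 5: $3,636.65 − $382.00 → $3,254.65
Payment period 6: $3,254.65 − $382.00 → $2,872.65
Payment period 7: $2,872.65 − $382.00 → $2,490.65
Payment period 8: $2,490.65 − $382.00 → $2,108.65
Payment period 9: $2,108.65 − $382.00 → $1,726.65
Payment period 10: $1,726.65 − $382.00 → $1,344.65
Payment period 11: $1,344.65 − $382.00 → $962.65
Payment period 12: $962.65 − $382.00 → $580.65

$580.65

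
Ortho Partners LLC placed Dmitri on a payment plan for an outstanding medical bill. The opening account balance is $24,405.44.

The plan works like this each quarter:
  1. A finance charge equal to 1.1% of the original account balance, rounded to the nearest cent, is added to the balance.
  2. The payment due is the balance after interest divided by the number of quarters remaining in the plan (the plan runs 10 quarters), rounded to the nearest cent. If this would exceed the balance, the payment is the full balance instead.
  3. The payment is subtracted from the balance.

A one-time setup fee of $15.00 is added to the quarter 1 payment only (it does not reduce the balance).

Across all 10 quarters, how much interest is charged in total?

Quarter 1: $24,405.44 +$268.46 interest = $24,673.90; pay $2,467.39 (+ $15.00 fee) → $22,206.51
Quarter 2: $22,206.51 +$268.46 interest = $22,474.97; pay $2,497.22 → $19,977.75
Quarter 3: $19,977.75 +$268.46 interest = $20,246.21; pay $2,530.78 → $17,715.43
Quarter 4: $17,715.43 +$268.46 interest = $17,983.89; pay $2,569.13 → $15,414.76
Quarter 5: $15,414.76 +$268.46 interest = $15,683.22; pay $2,613.87 → $13,069.35
Quarter 6: $13,069.35 +$268.46 interest = $13,337.81; pay $2,667.56 → $10,670.25
Quarter 7: $10,670.25 +$268.46 interest = $10,938.71; pay $2,734.68 → $8,204.03
Quarter 8: $8,204.03 +$268.46 interest = $8,472.49; pay $2,824.16 → $5,648.33
Quarter 9: $5,648.33 +$268.46 interest = $5,916.79; pay $2,958.40 → $2,958.39
Quarter 10: $2,958.39 +$268.46 interest = $3,226.85; pay $3,226.85 → $0.00
Total interest: $268.46 + $268.46 + $268.46 + $268.46 + $268.46 + $268.46 + $268.46 + $268.46 + $268.46 + $268.46 = $2,684.60

$2,684.60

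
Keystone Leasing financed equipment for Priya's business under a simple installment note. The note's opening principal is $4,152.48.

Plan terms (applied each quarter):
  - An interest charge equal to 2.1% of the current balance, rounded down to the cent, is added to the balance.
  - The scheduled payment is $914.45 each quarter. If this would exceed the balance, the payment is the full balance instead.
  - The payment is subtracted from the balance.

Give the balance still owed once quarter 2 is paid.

Quarter 1: opening $4,152.48; interest $87.20 → $4,239.68; payment $914.45; balance $3,325.23
Quarter 2: opening $3,325.23; interest $69.82 → $3,395.05; payment $914.45; balance $2,480.60

$2,480.60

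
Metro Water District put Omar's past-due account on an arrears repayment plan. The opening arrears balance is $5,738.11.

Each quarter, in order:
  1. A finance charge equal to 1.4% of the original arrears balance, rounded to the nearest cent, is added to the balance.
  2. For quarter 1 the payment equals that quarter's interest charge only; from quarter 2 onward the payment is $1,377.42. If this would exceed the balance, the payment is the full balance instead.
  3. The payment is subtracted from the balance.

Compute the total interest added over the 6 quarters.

Quarter 1: $5,738.11 +$80.33 interest = $5,818.44; pay $80.33 → $5,738.11
Quarter 2: $5,738.11 +$80.33 interest = $5,818.44; pay $1,377.42 → $4,441.02
Quarter 3: $4,441.02 +$80.33 interest = $4,521.35; pay $1,377.42 → $3,143.93
Quarter 4: $3,143.93 +$80.33 interest = $3,224.26; pay $1,377.42 → $1,846.84
Quarter 5: $1,846.84 +$80.33 interest = $1,927.17; pay $1,377.42 → $549.75
Quarter 6: $549.75 +$80.33 interest = $630.08; pay $630.08 → $0.00
Total interest: $80.33 + $80.33 + $80.33 + $80.33 + $80.33 + $80.33 = $481.98

$481.98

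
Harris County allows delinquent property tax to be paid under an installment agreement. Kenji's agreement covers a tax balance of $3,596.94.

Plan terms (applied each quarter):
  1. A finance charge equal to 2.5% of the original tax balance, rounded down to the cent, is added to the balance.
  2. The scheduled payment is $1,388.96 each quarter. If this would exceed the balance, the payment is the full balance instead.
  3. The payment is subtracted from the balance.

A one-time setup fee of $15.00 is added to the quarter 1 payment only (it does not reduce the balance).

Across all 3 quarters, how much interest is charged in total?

$269.76

# | Opening | Interest | Payment | Fee | End bal
1 | $3,596.94 | $89.92 | $1,388.96 | $15.00 | $2,297.90
2 | $2,297.90 | $89.92 | $1,388.96 | — | $998.86
3 | $998.86 | $89.92 | $1,088.78 | — | $0.00
Total interest: $89.92 + $89.92 + $89.92 = $269.76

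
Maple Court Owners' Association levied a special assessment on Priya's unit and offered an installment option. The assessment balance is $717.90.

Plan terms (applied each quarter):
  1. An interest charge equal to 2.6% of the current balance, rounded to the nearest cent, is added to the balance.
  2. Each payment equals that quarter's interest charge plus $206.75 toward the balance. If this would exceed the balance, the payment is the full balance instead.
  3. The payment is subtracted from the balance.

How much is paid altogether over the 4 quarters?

Quarter 1: $717.90 +$18.67 interest = $736.57; pay $225.42 → $511.15
Quarter 2: $511.15 +$13.29 interest = $524.44; pay $220.04 → $304.40
Quarter 3: $304.40 +$7.91 interest = $312.31; pay $214.66 → $97.65
Quarter 4: $97.65 +$2.54 interest = $100.19; pay $100.19 → $0.00
Total paid: $760.31

$760.31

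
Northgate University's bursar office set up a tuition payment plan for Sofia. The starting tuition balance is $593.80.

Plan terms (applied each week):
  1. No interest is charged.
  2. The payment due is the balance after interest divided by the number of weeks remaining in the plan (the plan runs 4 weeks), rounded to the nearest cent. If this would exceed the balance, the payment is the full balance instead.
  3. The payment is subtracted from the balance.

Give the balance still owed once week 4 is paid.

$0.00

Week 1: $593.80 − $148.45 → $445.35
Week 2: $445.35 − $148.45 → $296.90
Week 3: $296.90 − $148.45 → $148.45
Week 4: $148.45 − $148.45 → $0.00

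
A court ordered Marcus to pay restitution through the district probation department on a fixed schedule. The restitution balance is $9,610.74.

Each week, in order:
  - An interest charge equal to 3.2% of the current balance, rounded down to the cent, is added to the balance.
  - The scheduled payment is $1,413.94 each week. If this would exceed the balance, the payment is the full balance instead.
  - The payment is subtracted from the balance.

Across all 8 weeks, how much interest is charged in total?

$1,402.93

Week 1: opening $9,610.74; interest $307.54 → $9,918.28; payment $1,413.94; balance $8,504.34
Week 2: opening $8,504.34; interest $272.13 → $8,776.47; payment $1,413.94; balance $7,362.53
Week 3: opening $7,362.53; interest $235.60 → $7,598.13; payment $1,413.94; balance $6,184.19
Week 4: opening $6,184.19; interest $197.89 → $6,382.08; payment $1,413.94; balance $4,968.14
Week 5: opening $4,968.14; interest $158.98 → $5,127.12; payment $1,413.94; balance $3,713.18
Week 6: opening $3,713.18; interest $118.82 → $3,832.00; payment $1,413.94; balance $2,418.06
Week 7: opening $2,418.06; interest $77.37 → $2,495.43; payment $1,413.94; balance $1,081.49
Week 8: opening $1,081.49; interest $34.60 → $1,116.09; payment $1,116.09; balance $0.00
Total interest: $307.54 + $272.13 + $235.60 + $197.89 + $158.98 + $118.82 + $77.37 + $34.60 = $1,402.93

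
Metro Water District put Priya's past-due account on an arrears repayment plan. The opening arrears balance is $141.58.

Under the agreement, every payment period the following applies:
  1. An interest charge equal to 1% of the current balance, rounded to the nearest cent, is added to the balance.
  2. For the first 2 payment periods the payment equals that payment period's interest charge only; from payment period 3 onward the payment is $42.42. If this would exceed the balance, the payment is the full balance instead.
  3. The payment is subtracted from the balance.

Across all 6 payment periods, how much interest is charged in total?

$6.03

Payment period 1: opening $141.58; interest $1.42 → $143.00; payment $1.42; balance $141.58
Payment period 2: opening $141.58; interest $1.42 → $143.00; payment $1.42; balance $141.58
Payment period 3: opening $141.58; interest $1.42 → $143.00; payment $42.42; balance $100.58
Payment period 4: opening $100.58; interest $1.01 → $101.59; payment $42.42; balance $59.17
Payment period 5: opening $59.17; interest $0.59 → $59.76; payment $42.42; balance $17.34
Payment period 6: opening $17.34; interest $0.17 → $17.51; payment $17.51; balance $0.00
Total interest: $1.42 + $1.42 + $1.42 + $1.01 + $0.59 + $0.17 = $6.03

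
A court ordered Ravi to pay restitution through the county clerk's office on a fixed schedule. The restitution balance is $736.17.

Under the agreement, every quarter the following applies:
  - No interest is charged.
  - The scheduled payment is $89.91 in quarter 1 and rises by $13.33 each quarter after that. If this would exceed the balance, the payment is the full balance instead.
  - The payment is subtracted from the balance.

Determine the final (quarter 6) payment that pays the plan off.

$153.32

# | Opening | Payment | End bal
1 | $736.17 | $89.91 | $646.26
2 | $646.26 | $103.24 | $543.02
3 | $543.02 | $116.57 | $426.45
4 | $426.45 | $129.90 | $296.55
5 | $296.55 | $143.23 | $153.32
6 | $153.32 | $153.32 | $0.00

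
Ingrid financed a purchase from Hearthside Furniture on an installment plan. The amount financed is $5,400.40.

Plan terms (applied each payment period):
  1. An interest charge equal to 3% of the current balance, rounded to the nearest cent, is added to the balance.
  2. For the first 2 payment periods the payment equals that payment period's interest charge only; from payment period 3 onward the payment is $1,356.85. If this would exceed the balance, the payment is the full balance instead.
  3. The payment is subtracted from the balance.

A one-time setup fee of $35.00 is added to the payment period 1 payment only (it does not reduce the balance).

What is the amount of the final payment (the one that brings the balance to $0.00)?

$413.70

Payment period 1: $5,400.40 +$162.01 interest = $5,562.41; pay $162.01 (+ $35.00 fee) → $5,400.40
Payment period 2: $5,400.40 +$162.01 interest = $5,562.41; pay $162.01 → $5,400.40
Payment period 3: $5,400.40 +$162.01 interest = $5,562.41; pay $1,356.85 → $4,205.56
Payment period 4: $4,205.56 +$126.17 interest = $4,331.73; pay $1,356.85 → $2,974.88
Payment period 5: $2,974.88 +$89.25 interest = $3,064.13; pay $1,356.85 → $1,707.28
Payment period 6: $1,707.28 +$51.22 interest = $1,758.50; pay $1,356.85 → $401.65
Payment period 7: $401.65 +$12.05 interest = $413.70; pay $413.70 → $0.00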